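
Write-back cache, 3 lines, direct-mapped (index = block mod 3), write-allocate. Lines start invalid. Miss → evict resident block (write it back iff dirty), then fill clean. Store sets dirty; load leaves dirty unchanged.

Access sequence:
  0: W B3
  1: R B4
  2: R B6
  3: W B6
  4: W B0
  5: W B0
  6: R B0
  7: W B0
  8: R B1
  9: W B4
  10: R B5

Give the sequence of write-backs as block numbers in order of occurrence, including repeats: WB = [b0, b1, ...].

WB = [3, 6]

  0 | W B3 → L0 miss [D]
  1 | R B4 → L1 miss [-]
  2 | R B6 → L0 miss wb→B3 [-]
  3 | W B6 → L0 hit [D]
  4 | W B0 → L0 miss wb→B6 [D]
  5 | W B0 → L0 hit [D]
  6 | R B0 → L0 hit [D]
  7 | W B0 → L0 hit [D]
  8 | R B1 → L1 miss [-]
  9 | W B4 → L1 miss [D]
  10 | R B5 → L2 miss [-]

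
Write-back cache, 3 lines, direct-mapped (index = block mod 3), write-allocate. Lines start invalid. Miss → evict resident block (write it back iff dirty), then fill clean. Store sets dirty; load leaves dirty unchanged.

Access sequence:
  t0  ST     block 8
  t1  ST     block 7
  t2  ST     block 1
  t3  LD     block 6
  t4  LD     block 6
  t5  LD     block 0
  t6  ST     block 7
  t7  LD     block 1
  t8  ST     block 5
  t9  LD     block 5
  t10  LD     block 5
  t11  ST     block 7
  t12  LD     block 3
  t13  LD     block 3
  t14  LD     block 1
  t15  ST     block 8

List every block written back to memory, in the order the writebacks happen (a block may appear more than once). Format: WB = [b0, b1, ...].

  0 | W B8 → L2 miss [D]
  1 | W B7 → L1 miss [D]
  2 | W B1 → L1 miss wb→B7 [D]
  3 | R B6 → L0 miss [-]
  4 | R B6 → L0 hit [-]
  5 | R B0 → L0 miss [-]
  6 | W B7 → L1 miss wb→B1 [D]
  7 | R B1 → L1 miss wb→B7 [-]
  8 | W B5 → L2 miss wb→B8 [D]
  9 | R B5 → L2 hit [D]
  10 | R B5 → L2 hit [D]
  11 | W B7 → L1 miss [D]
  12 | R B3 → L0 miss [-]
  13 | R B3 → L0 hit [-]
  14 | R B1 → L1 miss wb→B7 [-]
  15 | W B8 → L2 miss wb→B5 [D]

WB = [7, 1, 7, 8, 7, 5]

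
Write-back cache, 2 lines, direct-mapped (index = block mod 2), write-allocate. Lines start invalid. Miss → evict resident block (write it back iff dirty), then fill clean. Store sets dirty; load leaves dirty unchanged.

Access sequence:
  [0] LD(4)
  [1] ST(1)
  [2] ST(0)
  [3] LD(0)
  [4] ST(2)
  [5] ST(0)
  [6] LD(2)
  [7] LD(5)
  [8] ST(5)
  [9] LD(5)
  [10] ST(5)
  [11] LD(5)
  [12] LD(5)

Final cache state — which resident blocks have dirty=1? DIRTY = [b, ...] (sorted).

DIRTY = [5]

0: R B4 → L0 miss [-]
1: W B1 → L1 miss [D]
2: W B0 → L0 miss [D]
3: R B0 → L0 hit [D]
4: W B2 → L0 miss wb→B0 [D]
5: W B0 → L0 miss wb→B2 [D]
6: R B2 → L0 miss wb→B0 [-]
7: R B5 → L1 miss wb→B1 [-]
8: W B5 → L1 hit [D]
9: R B5 → L1 hit [D]
10: W B5 → L1 hit [D]
11: R B5 → L1 hit [D]
12: R B5 → L1 hit [D]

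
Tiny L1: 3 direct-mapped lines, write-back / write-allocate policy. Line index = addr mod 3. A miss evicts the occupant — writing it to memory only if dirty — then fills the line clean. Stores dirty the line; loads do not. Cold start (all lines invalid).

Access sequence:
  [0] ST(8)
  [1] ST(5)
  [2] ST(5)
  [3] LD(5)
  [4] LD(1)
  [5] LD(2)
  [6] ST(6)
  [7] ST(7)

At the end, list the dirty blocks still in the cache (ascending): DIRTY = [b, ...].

  0 | W B8 → L2 miss [D]
  1 | W B5 → L2 miss wb→B8 [D]
  2 | W B5 → L2 hit [D]
  3 | R B5 → L2 hit [D]
  4 | R B1 → L1 miss [-]
  5 | R B2 → L2 miss wb→B5 [-]
  6 | W B6 → L0 miss [D]
  7 | W B7 → L1 miss [D]

DIRTY = [6, 7]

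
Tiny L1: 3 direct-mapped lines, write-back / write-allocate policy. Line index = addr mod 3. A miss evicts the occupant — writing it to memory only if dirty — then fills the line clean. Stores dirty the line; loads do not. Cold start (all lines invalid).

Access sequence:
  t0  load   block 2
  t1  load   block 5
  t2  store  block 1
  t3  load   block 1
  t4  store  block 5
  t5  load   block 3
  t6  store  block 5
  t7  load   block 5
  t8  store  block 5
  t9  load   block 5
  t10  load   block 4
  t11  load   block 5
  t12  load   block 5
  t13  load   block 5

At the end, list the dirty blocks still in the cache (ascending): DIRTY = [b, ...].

DIRTY = [5]

  0 | R B2 → L2 miss [-]
  1 | R B5 → L2 miss [-]
  2 | W B1 → L1 miss [D]
  3 | R B1 → L1 hit [D]
  4 | W B5 → L2 hit [D]
  5 | R B3 → L0 miss [-]
  6 | W B5 → L2 hit [D]
  7 | R B5 → L2 hit [D]
  8 | W B5 → L2 hit [D]
  9 | R B5 → L2 hit [D]
  10 | R B4 → L1 miss wb→B1 [-]
  11 | R B5 → L2 hit [D]
  12 | R B5 → L2 hit [D]
  13 | R B5 → L2 hit [D]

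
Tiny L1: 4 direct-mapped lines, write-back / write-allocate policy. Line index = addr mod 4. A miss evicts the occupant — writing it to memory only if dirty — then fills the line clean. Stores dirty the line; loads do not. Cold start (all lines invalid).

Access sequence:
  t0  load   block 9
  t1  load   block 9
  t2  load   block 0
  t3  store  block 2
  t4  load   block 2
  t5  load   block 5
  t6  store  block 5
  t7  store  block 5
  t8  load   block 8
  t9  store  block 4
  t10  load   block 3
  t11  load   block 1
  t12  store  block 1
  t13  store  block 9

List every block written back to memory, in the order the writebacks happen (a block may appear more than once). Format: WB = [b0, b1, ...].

WB = [5, 1]

  0 | R B9 → L1 miss [-]
  1 | R B9 → L1 hit [-]
  2 | R B0 → L0 miss [-]
  3 | W B2 → L2 miss [D]
  4 | R B2 → L2 hit [D]
  5 | R B5 → L1 miss [-]
  6 | W B5 → L1 hit [D]
  7 | W B5 → L1 hit [D]
  8 | R B8 → L0 miss [-]
  9 | W B4 → L0 miss [D]
  10 | R B3 → L3 miss [-]
  11 | R B1 → L1 miss wb→B5 [-]
  12 | W B1 → L1 hit [D]
  13 | W B9 → L1 miss wb→B1 [D]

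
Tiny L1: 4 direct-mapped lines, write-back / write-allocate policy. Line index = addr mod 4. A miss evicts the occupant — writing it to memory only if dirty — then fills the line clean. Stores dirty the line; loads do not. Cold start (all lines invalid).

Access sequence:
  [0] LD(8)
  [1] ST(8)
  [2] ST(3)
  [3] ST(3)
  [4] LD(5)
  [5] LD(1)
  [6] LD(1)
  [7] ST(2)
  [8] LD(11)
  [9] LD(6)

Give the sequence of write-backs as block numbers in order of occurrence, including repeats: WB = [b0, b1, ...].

0: R B8 → L0 miss [-]
1: W B8 → L0 hit [D]
2: W B3 → L3 miss [D]
3: W B3 → L3 hit [D]
4: R B5 → L1 miss [-]
5: R B1 → L1 miss [-]
6: R B1 → L1 hit [-]
7: W B2 → L2 miss [D]
8: R B11 → L3 miss wb→B3 [-]
9: R B6 → L2 miss wb→B2 [-]

WB = [3, 2]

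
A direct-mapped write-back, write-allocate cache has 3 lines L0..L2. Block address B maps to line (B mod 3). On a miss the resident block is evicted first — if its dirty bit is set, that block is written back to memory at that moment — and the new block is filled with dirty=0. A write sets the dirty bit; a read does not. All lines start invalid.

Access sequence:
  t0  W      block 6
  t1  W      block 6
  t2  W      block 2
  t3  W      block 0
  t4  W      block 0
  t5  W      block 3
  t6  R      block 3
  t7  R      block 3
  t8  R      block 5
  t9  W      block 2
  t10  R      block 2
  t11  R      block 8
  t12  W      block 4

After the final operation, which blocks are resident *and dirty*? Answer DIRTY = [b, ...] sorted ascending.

0: W B6 -> L0 miss  d=D]
1: W B6 -> L0 hit  d=D]
2: W B2 -> L2 miss  d=D]
3: W B0 -> L0 miss wb->B6  d=D]
4: W B0 -> L0 hit  d=D]
5: W B3 -> L0 miss wb->B0  d=D]
6: R B3 -> L0 hit  d=D]
7: R B3 -> L0 hit  d=D]
8: R B5 -> L2 miss wb->B2  d=-]
9: W B2 -> L2 miss  d=D]
10: R B2 -> L2 hit  d=D]
11: R B8 -> L2 miss wb->B2  d=-]
12: W B4 -> L1 miss  d=D]

DIRTY = [3, 4]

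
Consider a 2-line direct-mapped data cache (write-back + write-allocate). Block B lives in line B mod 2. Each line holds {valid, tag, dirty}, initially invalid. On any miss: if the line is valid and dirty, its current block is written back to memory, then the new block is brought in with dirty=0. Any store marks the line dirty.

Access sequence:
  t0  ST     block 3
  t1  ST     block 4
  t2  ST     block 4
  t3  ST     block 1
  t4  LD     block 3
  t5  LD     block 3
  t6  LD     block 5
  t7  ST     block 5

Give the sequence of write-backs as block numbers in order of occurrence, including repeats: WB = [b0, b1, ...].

WB = [3, 1]

  0 | W B3 → L1 miss [D]
  1 | W B4 → L0 miss [D]
  2 | W B4 → L0 hit [D]
  3 | W B1 → L1 miss wb→B3 [D]
  4 | R B3 → L1 miss wb→B1 [-]
  5 | R B3 → L1 hit [-]
  6 | R B5 → L1 miss [-]
  7 | W B5 → L1 hit [D]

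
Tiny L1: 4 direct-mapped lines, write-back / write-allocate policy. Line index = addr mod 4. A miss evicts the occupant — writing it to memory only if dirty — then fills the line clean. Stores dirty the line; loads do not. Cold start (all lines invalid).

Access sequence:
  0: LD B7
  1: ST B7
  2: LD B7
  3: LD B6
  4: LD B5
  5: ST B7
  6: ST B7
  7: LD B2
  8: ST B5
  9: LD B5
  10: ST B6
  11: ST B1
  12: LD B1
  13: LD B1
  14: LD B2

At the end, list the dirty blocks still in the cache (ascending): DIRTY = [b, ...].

  0 | R B7 → L3 miss [-]
  1 | W B7 → L3 hit [D]
  2 | R B7 → L3 hit [D]
  3 | R B6 → L2 miss [-]
  4 | R B5 → L1 miss [-]
  5 | W B7 → L3 hit [D]
  6 | W B7 → L3 hit [D]
  7 | R B2 → L2 miss [-]
  8 | W B5 → L1 hit [D]
  9 | R B5 → L1 hit [D]
  10 | W B6 → L2 miss [D]
  11 | W B1 → L1 miss wb→B5 [D]
  12 | R B1 → L1 hit [D]
  13 | R B1 → L1 hit [D]
  14 | R B2 → L2 miss wb→B6 [-]

DIRTY = [1, 7]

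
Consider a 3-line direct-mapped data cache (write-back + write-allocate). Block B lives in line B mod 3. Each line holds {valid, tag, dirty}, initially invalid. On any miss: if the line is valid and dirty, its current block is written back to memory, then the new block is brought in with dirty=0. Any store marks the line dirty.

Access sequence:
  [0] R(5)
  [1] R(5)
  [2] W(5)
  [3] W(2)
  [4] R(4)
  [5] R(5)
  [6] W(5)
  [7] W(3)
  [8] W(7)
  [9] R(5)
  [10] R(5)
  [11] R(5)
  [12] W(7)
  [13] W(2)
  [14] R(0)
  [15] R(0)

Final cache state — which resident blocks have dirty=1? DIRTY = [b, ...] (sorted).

0: R B5 -> L2 miss  d=-]
1: R B5 -> L2 hit  d=-]
2: W B5 -> L2 hit  d=D]
3: W B2 -> L2 miss wb->B5  d=D]
4: R B4 -> L1 miss  d=-]
5: R B5 -> L2 miss wb->B2  d=-]
6: W B5 -> L2 hit  d=D]
7: W B3 -> L0 miss  d=D]
8: W B7 -> L1 miss  d=D]
9: R B5 -> L2 hit  d=D]
10: R B5 -> L2 hit  d=D]
11: R B5 -> L2 hit  d=D]
12: W B7 -> L1 hit  d=D]
13: W B2 -> L2 miss wb->B5  d=D]
14: R B0 -> L0 miss wb->B3  d=-]
15: R B0 -> L0 hit  d=-]

DIRTY = [2, 7]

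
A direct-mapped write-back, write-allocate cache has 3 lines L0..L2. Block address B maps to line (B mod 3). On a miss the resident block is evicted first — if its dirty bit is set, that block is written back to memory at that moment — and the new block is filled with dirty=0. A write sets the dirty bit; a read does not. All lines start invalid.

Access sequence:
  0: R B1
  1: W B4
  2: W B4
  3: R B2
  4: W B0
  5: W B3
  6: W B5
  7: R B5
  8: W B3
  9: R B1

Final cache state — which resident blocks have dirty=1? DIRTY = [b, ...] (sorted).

  0 | R B1 → L1 miss [-]
  1 | W B4 → L1 miss [D]
  2 | W B4 → L1 hit [D]
  3 | R B2 → L2 miss [-]
  4 | W B0 → L0 miss [D]
  5 | W B3 → L0 miss wb→B0 [D]
  6 | W B5 → L2 miss [D]
  7 | R B5 → L2 hit [D]
  8 | W B3 → L0 hit [D]
  9 | R B1 → L1 miss wb→B4 [-]

DIRTY = [3, 5]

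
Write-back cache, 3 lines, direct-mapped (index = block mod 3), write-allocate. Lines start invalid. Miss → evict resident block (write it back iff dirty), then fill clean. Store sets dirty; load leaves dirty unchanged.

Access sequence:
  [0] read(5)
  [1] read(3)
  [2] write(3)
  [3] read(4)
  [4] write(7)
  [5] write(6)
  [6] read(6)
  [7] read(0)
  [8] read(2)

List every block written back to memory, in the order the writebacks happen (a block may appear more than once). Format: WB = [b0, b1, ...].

WB = [3, 6]

  0 | R B5 → L2 miss [-]
  1 | R B3 → L0 miss [-]
  2 | W B3 → L0 hit [D]
  3 | R B4 → L1 miss [-]
  4 | W B7 → L1 miss [D]
  5 | W B6 → L0 miss wb→B3 [D]
  6 | R B6 → L0 hit [D]
  7 | R B0 → L0 miss wb→B6 [-]
  8 | R B2 → L2 miss [-]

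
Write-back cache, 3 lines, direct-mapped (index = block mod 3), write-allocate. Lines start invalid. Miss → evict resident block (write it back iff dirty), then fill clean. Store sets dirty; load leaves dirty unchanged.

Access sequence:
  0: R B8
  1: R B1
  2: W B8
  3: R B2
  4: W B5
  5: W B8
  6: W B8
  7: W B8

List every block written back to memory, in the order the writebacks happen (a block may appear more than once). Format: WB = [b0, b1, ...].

0: R B8 -> L2 miss  d=-]
1: R B1 -> L1 miss  d=-]
2: W B8 -> L2 hit  d=D]
3: R B2 -> L2 miss wb->B8  d=-]
4: W B5 -> L2 miss  d=D]
5: W B8 -> L2 miss wb->B5  d=D]
6: W B8 -> L2 hit  d=D]
7: W B8 -> L2 hit  d=D]

WB = [8, 5]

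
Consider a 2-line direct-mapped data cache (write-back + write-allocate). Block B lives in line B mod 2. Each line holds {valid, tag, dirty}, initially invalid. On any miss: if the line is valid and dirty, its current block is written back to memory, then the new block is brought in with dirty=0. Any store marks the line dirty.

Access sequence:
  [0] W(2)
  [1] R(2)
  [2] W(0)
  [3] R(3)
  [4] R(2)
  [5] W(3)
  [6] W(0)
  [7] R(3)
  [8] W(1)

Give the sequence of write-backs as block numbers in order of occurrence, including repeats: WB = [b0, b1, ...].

0: W B2 → L0 miss [D]
1: R B2 → L0 hit [D]
2: W B0 → L0 miss wb→B2 [D]
3: R B3 → L1 miss [-]
4: R B2 → L0 miss wb→B0 [-]
5: W B3 → L1 hit [D]
6: W B0 → L0 miss [D]
7: R B3 → L1 hit [D]
8: W B1 → L1 miss wb→B3 [D]

WB = [2, 0, 3]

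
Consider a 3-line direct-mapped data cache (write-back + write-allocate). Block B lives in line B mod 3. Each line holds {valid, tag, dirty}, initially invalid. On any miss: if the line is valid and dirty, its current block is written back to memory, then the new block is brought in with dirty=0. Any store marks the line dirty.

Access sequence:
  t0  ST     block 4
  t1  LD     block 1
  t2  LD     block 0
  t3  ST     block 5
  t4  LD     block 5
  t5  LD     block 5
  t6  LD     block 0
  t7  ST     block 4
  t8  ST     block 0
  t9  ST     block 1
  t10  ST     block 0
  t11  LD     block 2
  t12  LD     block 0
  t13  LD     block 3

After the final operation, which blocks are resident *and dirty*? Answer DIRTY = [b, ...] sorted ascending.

DIRTY = [1]

0: W B4 -> L1 miss  d=D]
1: R B1 -> L1 miss wb->B4  d=-]
2: R B0 -> L0 miss  d=-]
3: W B5 -> L2 miss  d=D]
4: R B5 -> L2 hit  d=D]
5: R B5 -> L2 hit  d=D]
6: R B0 -> L0 hit  d=-]
7: W B4 -> L1 miss  d=D]
8: W B0 -> L0 hit  d=D]
9: W B1 -> L1 miss wb->B4  d=D]
10: W B0 -> L0 hit  d=D]
11: R B2 -> L2 miss wb->B5  d=-]
12: R B0 -> L0 hit  d=D]
13: R B3 -> L0 miss wb->B0  d=-]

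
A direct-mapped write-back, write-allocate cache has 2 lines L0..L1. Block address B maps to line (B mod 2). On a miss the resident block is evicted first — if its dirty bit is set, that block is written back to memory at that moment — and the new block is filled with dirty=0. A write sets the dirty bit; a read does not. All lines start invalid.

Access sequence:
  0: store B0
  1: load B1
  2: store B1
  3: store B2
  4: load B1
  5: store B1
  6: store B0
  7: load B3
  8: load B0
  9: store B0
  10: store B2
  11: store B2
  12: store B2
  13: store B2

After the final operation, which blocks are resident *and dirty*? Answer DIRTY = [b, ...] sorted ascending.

DIRTY = [2]

0: W B0 → L0 miss [D]
1: R B1 → L1 miss [-]
2: W B1 → L1 hit [D]
3: W B2 → L0 miss wb→B0 [D]
4: R B1 → L1 hit [D]
5: W B1 → L1 hit [D]
6: W B0 → L0 miss wb→B2 [D]
7: R B3 → L1 miss wb→B1 [-]
8: R B0 → L0 hit [D]
9: W B0 → L0 hit [D]
10: W B2 → L0 miss wb→B0 [D]
11: W B2 → L0 hit [D]
12: W B2 → L0 hit [D]
13: W B2 → L0 hit [D]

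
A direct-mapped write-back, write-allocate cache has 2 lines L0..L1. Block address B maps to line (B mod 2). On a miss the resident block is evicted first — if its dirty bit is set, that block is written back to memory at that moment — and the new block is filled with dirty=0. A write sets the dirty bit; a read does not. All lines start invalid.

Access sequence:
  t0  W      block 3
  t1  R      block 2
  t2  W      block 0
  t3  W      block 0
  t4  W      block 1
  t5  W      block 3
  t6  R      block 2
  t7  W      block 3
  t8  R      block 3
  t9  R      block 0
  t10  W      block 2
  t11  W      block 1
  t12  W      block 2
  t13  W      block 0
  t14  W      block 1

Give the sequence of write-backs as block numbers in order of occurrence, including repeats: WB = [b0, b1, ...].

  0 | W B3 → L1 miss [D]
  1 | R B2 → L0 miss [-]
  2 | W B0 → L0 miss [D]
  3 | W B0 → L0 hit [D]
  4 | W B1 → L1 miss wb→B3 [D]
  5 | W B3 → L1 miss wb→B1 [D]
  6 | R B2 → L0 miss wb→B0 [-]
  7 | W B3 → L1 hit [D]
  8 | R B3 → L1 hit [D]
  9 | R B0 → L0 miss [-]
  10 | W B2 → L0 miss [D]
  11 | W B1 → L1 miss wb→B3 [D]
  12 | W B2 → L0 hit [D]
  13 | W B0 → L0 miss wb→B2 [D]
  14 | W B1 → L1 hit [D]

WB = [3, 1, 0, 3, 2]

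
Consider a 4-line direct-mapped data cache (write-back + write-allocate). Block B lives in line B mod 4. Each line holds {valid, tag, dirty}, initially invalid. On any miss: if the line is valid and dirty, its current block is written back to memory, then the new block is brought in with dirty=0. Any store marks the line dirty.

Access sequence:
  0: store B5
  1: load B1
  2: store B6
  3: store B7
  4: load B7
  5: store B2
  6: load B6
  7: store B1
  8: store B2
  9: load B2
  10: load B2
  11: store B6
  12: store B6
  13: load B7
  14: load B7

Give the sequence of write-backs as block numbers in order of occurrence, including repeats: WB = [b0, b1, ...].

WB = [5, 6, 2, 2]

0: W B5 → L1 miss [D]
1: R B1 → L1 miss wb→B5 [-]
2: W B6 → L2 miss [D]
3: W B7 → L3 miss [D]
4: R B7 → L3 hit [D]
5: W B2 → L2 miss wb→B6 [D]
6: R B6 → L2 miss wb→B2 [-]
7: W B1 → L1 hit [D]
8: W B2 → L2 miss [D]
9: R B2 → L2 hit [D]
10: R B2 → L2 hit [D]
11: W B6 → L2 miss wb→B2 [D]
12: W B6 → L2 hit [D]
13: R B7 → L3 hit [D]
14: R B7 → L3 hit [D]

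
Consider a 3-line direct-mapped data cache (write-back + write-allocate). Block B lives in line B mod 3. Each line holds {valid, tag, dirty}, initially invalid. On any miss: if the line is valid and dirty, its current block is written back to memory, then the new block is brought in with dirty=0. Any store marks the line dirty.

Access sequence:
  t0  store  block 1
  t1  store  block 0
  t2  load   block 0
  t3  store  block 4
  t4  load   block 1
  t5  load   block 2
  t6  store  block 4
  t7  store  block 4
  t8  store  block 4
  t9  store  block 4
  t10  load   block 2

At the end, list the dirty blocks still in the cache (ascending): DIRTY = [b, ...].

DIRTY = [0, 4]

0: W B1 → L1 miss [D]
1: W B0 → L0 miss [D]
2: R B0 → L0 hit [D]
3: W B4 → L1 miss wb→B1 [D]
4: R B1 → L1 miss wb→B4 [-]
5: R B2 → L2 miss [-]
6: W B4 → L1 miss [D]
7: W B4 → L1 hit [D]
8: W B4 → L1 hit [D]
9: W B4 → L1 hit [D]
10: R B2 → L2 hit [-]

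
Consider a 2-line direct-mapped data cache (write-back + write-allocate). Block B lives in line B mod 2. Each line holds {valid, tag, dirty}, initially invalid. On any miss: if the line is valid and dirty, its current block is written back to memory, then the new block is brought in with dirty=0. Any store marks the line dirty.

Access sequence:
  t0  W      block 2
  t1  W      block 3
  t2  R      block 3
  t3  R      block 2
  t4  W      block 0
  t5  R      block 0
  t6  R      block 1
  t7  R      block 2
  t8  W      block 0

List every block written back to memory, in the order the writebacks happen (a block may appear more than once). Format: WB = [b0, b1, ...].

WB = [2, 3, 0]

  0 | W B2 → L0 miss [D]
  1 | W B3 → L1 miss [D]
  2 | R B3 → L1 hit [D]
  3 | R B2 → L0 hit [D]
  4 | W B0 → L0 miss wb→B2 [D]
  5 | R B0 → L0 hit [D]
  6 | R B1 → L1 miss wb→B3 [-]
  7 | R B2 → L0 miss wb→B0 [-]
  8 | W B0 → L0 miss [D]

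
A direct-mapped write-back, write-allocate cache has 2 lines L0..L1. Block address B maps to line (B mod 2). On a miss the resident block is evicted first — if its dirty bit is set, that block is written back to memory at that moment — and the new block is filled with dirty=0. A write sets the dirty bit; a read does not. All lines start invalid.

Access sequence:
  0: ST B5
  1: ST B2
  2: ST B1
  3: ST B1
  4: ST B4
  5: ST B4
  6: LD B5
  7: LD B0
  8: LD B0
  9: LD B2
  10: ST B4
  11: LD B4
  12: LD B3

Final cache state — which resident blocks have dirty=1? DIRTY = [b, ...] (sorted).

DIRTY = [4]

0: W B5 -> L1 miss  d=D]
1: W B2 -> L0 miss  d=D]
2: W B1 -> L1 miss wb->B5  d=D]
3: W B1 -> L1 hit  d=D]
4: W B4 -> L0 miss wb->B2  d=D]
5: W B4 -> L0 hit  d=D]
6: R B5 -> L1 miss wb->B1  d=-]
7: R B0 -> L0 miss wb->B4  d=-]
8: R B0 -> L0 hit  d=-]
9: R B2 -> L0 miss  d=-]
10: W B4 -> L0 miss  d=D]
11: R B4 -> L0 hit  d=D]
12: R B3 -> L1 miss  d=-]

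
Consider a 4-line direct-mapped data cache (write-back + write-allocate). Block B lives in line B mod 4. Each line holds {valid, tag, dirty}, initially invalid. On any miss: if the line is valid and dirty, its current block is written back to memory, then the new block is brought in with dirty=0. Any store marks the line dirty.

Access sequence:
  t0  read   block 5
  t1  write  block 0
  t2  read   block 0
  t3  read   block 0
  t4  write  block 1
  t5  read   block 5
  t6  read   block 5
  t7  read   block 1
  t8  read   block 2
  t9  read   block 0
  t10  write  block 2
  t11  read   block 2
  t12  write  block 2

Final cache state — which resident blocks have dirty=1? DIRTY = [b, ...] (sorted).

0: R B5 → L1 miss [-]
1: W B0 → L0 miss [D]
2: R B0 → L0 hit [D]
3: R B0 → L0 hit [D]
4: W B1 → L1 miss [D]
5: R B5 → L1 miss wb→B1 [-]
6: R B5 → L1 hit [-]
7: R B1 → L1 miss [-]
8: R B2 → L2 miss [-]
9: R B0 → L0 hit [D]
10: W B2 → L2 hit [D]
11: R B2 → L2 hit [D]
12: W B2 → L2 hit [D]

DIRTY = [0, 2]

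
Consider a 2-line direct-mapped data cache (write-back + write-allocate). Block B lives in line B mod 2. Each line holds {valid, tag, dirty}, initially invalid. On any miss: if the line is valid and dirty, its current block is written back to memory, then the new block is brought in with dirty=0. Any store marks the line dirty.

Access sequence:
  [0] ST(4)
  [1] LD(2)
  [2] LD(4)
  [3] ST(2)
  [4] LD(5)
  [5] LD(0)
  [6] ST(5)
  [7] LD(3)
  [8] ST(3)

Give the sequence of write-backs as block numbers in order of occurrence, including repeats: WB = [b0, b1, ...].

WB = [4, 2, 5]

0: W B4 -> L0 miss  d=D]
1: R B2 -> L0 miss wb->B4  d=-]
2: R B4 -> L0 miss  d=-]
3: W B2 -> L0 miss  d=D]
4: R B5 -> L1 miss  d=-]
5: R B0 -> L0 miss wb->B2  d=-]
6: W B5 -> L1 hit  d=D]
7: R B3 -> L1 miss wb->B5  d=-]
8: W B3 -> L1 hit  d=D]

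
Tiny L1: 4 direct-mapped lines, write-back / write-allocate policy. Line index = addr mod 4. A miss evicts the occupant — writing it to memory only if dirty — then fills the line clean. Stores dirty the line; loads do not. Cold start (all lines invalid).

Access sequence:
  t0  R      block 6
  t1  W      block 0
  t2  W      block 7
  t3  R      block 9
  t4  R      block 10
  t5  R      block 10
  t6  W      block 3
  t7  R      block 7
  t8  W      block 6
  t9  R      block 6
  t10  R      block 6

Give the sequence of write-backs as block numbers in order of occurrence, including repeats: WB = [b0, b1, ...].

WB = [7, 3]

0: R B6 → L2 miss [-]
1: W B0 → L0 miss [D]
2: W B7 → L3 miss [D]
3: R B9 → L1 miss [-]
4: R B10 → L2 miss [-]
5: R B10 → L2 hit [-]
6: W B3 → L3 miss wb→B7 [D]
7: R B7 → L3 miss wb→B3 [-]
8: W B6 → L2 miss [D]
9: R B6 → L2 hit [D]
10: R B6 → L2 hit [D]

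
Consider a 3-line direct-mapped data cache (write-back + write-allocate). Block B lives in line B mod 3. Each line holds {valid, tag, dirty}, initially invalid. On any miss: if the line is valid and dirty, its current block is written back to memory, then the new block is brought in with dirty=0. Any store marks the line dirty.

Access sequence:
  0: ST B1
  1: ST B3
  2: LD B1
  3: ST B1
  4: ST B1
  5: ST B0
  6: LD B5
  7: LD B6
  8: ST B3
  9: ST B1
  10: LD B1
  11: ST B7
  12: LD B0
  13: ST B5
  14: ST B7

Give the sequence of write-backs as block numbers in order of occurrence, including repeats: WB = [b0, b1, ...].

WB = [3, 0, 1, 3]

0: W B1 -> L1 miss  d=D]
1: W B3 -> L0 miss  d=D]
2: R B1 -> L1 hit  d=D]
3: W B1 -> L1 hit  d=D]
4: W B1 -> L1 hit  d=D]
5: W B0 -> L0 miss wb->B3  d=D]
6: R B5 -> L2 miss  d=-]
7: R B6 -> L0 miss wb->B0  d=-]
8: W B3 -> L0 miss  d=D]
9: W B1 -> L1 hit  d=D]
10: R B1 -> L1 hit  d=D]
11: W B7 -> L1 miss wb->B1  d=D]
12: R B0 -> L0 miss wb->B3  d=-]
13: W B5 -> L2 hit  d=D]
14: W B7 -> L1 hit  d=D]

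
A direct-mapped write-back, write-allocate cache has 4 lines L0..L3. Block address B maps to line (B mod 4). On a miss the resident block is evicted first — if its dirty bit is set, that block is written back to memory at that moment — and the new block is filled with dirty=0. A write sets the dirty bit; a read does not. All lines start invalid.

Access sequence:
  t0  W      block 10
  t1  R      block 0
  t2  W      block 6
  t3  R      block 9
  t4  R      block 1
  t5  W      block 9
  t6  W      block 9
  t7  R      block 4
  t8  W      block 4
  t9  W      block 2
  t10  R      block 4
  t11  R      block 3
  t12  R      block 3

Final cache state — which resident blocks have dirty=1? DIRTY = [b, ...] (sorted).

DIRTY = [2, 4, 9]

0: W B10 -> L2 miss  d=D]
1: R B0 -> L0 miss  d=-]
2: W B6 -> L2 miss wb->B10  d=D]
3: R B9 -> L1 miss  d=-]
4: R B1 -> L1 miss  d=-]
5: W B9 -> L1 miss  d=D]
6: W B9 -> L1 hit  d=D]
7: R B4 -> L0 miss  d=-]
8: W B4 -> L0 hit  d=D]
9: W B2 -> L2 miss wb->B6  d=D]
10: R B4 -> L0 hit  d=D]
11: R B3 -> L3 miss  d=-]
12: R B3 -> L3 hit  d=-]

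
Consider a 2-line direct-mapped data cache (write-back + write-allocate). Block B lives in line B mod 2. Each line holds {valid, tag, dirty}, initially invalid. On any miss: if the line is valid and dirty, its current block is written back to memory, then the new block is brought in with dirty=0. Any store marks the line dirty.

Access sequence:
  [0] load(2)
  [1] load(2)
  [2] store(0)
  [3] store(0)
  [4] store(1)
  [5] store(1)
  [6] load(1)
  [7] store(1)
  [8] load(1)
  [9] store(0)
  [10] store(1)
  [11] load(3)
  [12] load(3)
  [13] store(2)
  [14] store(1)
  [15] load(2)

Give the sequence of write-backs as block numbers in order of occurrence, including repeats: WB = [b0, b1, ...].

WB = [1, 0]

0: R B2 -> L0 miss  d=-]
1: R B2 -> L0 hit  d=-]
2: W B0 -> L0 miss  d=D]
3: W B0 -> L0 hit  d=D]
4: W B1 -> L1 miss  d=D]
5: W B1 -> L1 hit  d=D]
6: R B1 -> L1 hit  d=D]
7: W B1 -> L1 hit  d=D]
8: R B1 -> L1 hit  d=D]
9: W B0 -> L0 hit  d=D]
10: W B1 -> L1 hit  d=D]
11: R B3 -> L1 miss wb->B1  d=-]
12: R B3 -> L1 hit  d=-]
13: W B2 -> L0 miss wb->B0  d=D]
14: W B1 -> L1 miss  d=D]
15: R B2 -> L0 hit  d=D]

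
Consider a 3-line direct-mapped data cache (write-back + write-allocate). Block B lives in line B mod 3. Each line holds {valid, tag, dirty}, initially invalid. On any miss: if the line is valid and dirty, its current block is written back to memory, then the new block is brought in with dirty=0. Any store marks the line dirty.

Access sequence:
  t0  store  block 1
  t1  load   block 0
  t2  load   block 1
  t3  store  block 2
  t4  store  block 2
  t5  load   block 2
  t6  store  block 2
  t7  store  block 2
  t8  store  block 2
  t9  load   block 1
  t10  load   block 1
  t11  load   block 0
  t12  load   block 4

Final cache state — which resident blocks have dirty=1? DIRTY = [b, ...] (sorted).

0: W B1 -> L1 miss  d=D]
1: R B0 -> L0 miss  d=-]
2: R B1 -> L1 hit  d=D]
3: W B2 -> L2 miss  d=D]
4: W B2 -> L2 hit  d=D]
5: R B2 -> L2 hit  d=D]
6: W B2 -> L2 hit  d=D]
7: W B2 -> L2 hit  d=D]
8: W B2 -> L2 hit  d=D]
9: R B1 -> L1 hit  d=D]
10: R B1 -> L1 hit  d=D]
11: R B0 -> L0 hit  d=-]
12: R B4 -> L1 miss wb->B1  d=-]

DIRTY = [2]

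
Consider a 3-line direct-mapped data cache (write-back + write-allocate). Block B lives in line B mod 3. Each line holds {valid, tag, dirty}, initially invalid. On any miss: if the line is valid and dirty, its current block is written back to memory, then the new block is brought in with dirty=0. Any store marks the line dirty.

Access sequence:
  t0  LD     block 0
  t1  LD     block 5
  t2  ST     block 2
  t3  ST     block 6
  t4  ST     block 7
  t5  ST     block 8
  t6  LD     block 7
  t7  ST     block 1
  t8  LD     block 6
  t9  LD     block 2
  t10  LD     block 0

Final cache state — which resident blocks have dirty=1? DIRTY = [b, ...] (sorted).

  0 | R B0 → L0 miss [-]
  1 | R B5 → L2 miss [-]
  2 | W B2 → L2 miss [D]
  3 | W B6 → L0 miss [D]
  4 | W B7 → L1 miss [D]
  5 | W B8 → L2 miss wb→B2 [D]
  6 | R B7 → L1 hit [D]
  7 | W B1 → L1 miss wb→B7 [D]
  8 | R B6 → L0 hit [D]
  9 | R B2 → L2 miss wb→B8 [-]
  10 | R B0 → L0 miss wb→B6 [-]

DIRTY = [1]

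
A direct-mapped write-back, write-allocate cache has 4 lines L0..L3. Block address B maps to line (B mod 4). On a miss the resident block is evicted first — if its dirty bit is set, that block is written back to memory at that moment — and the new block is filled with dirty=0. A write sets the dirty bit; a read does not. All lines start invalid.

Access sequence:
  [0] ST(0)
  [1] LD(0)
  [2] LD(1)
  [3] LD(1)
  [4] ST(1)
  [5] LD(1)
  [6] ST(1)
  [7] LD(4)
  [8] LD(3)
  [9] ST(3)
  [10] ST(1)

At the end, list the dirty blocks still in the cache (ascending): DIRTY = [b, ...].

  0 | W B0 → L0 miss [D]
  1 | R B0 → L0 hit [D]
  2 | R B1 → L1 miss [-]
  3 | R B1 → L1 hit [-]
  4 | W B1 → L1 hit [D]
  5 | R B1 → L1 hit [D]
  6 | W B1 → L1 hit [D]
  7 | R B4 → L0 miss wb→B0 [-]
  8 | R B3 → L3 miss [-]
  9 | W B3 → L3 hit [D]
  10 | W B1 → L1 hit [D]

DIRTY = [1, 3]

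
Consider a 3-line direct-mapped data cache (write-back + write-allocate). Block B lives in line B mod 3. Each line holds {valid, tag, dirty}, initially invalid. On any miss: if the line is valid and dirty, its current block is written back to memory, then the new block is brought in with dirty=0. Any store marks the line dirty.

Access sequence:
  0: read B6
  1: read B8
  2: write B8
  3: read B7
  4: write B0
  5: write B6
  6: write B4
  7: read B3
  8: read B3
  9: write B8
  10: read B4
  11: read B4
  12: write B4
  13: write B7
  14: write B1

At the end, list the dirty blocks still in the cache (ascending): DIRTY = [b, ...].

  0 | R B6 → L0 miss [-]
  1 | R B8 → L2 miss [-]
  2 | W B8 → L2 hit [D]
  3 | R B7 → L1 miss [-]
  4 | W B0 → L0 miss [D]
  5 | W B6 → L0 miss wb→B0 [D]
  6 | W B4 → L1 miss [D]
  7 | R B3 → L0 miss wb→B6 [-]
  8 | R B3 → L0 hit [-]
  9 | W B8 → L2 hit [D]
  10 | R B4 → L1 hit [D]
  11 | R B4 → L1 hit [D]
  12 | W B4 → L1 hit [D]
  13 | W B7 → L1 miss wb→B4 [D]
  14 | W B1 → L1 miss wb→B7 [D]

DIRTY = [1, 8]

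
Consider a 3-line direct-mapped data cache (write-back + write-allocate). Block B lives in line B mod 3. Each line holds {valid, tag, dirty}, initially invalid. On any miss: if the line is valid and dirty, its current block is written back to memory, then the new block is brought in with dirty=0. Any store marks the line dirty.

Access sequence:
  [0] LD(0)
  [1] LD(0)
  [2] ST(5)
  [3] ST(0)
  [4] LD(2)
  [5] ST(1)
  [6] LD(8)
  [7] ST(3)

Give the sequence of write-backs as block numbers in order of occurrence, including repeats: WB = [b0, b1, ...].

0: R B0 → L0 miss [-]
1: R B0 → L0 hit [-]
2: W B5 → L2 miss [D]
3: W B0 → L0 hit [D]
4: R B2 → L2 miss wb→B5 [-]
5: W B1 → L1 miss [D]
6: R B8 → L2 miss [-]
7: W B3 → L0 miss wb→B0 [D]

WB = [5, 0]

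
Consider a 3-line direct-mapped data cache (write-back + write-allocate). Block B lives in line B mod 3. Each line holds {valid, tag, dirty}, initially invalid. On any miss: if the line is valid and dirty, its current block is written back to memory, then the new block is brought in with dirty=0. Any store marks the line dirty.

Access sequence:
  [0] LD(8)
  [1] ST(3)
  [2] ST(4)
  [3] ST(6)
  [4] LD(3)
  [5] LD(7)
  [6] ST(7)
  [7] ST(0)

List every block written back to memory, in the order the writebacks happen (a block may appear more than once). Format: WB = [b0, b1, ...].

  0 | R B8 → L2 miss [-]
  1 | W B3 → L0 miss [D]
  2 | W B4 → L1 miss [D]
  3 | W B6 → L0 miss wb→B3 [D]
  4 | R B3 → L0 miss wb→B6 [-]
  5 | R B7 → L1 miss wb→B4 [-]
  6 | W B7 → L1 hit [D]
  7 | W B0 → L0 miss [D]

WB = [3, 6, 4]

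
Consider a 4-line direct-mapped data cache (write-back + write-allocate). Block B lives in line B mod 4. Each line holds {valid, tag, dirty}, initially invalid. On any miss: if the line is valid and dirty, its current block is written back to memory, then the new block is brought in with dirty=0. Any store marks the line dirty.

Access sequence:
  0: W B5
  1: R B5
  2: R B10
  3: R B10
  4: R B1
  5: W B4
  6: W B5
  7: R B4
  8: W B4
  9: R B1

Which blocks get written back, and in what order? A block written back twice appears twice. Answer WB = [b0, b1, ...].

WB = [5, 5]

0: W B5 → L1 miss [D]
1: R B5 → L1 hit [D]
2: R B10 → L2 miss [-]
3: R B10 → L2 hit [-]
4: R B1 → L1 miss wb→B5 [-]
5: W B4 → L0 miss [D]
6: W B5 → L1 miss [D]
7: R B4 → L0 hit [D]
8: W B4 → L0 hit [D]
9: R B1 → L1 miss wb→B5 [-]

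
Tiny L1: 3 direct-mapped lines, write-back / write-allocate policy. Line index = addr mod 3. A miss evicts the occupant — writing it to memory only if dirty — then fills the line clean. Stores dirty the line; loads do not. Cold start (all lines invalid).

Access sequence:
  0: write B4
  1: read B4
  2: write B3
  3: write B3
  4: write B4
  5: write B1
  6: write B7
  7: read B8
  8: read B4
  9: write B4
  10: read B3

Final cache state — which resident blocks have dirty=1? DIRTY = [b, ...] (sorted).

DIRTY = [3, 4]

0: W B4 -> L1 miss  d=D]
1: R B4 -> L1 hit  d=D]
2: W B3 -> L0 miss  d=D]
3: W B3 -> L0 hit  d=D]
4: W B4 -> L1 hit  d=D]
5: W B1 -> L1 miss wb->B4  d=D]
6: W B7 -> L1 miss wb->B1  d=D]
7: R B8 -> L2 miss  d=-]
8: R B4 -> L1 miss wb->B7  d=-]
9: W B4 -> L1 hit  d=D]
10: R B3 -> L0 hit  d=D]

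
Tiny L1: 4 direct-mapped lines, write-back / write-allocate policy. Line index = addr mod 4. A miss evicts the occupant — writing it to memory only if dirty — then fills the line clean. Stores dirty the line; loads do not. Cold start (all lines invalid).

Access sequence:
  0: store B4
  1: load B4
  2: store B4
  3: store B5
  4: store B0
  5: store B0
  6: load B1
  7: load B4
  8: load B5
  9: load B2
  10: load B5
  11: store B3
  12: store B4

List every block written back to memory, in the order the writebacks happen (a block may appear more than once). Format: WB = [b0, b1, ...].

WB = [4, 5, 0]

0: W B4 → L0 miss [D]
1: R B4 → L0 hit [D]
2: W B4 → L0 hit [D]
3: W B5 → L1 miss [D]
4: W B0 → L0 miss wb→B4 [D]
5: W B0 → L0 hit [D]
6: R B1 → L1 miss wb→B5 [-]
7: R B4 → L0 miss wb→B0 [-]
8: R B5 → L1 miss [-]
9: R B2 → L2 miss [-]
10: R B5 → L1 hit [-]
11: W B3 → L3 miss [D]
12: W B4 → L0 hit [D]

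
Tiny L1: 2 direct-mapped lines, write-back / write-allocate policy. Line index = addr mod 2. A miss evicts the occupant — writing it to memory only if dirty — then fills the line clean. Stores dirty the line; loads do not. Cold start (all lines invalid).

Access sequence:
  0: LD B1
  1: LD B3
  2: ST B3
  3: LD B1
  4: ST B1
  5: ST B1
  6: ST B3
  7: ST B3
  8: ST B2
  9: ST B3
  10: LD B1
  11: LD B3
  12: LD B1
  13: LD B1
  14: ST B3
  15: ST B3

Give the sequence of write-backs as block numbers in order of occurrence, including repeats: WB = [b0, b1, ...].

0: R B1 → L1 miss [-]
1: R B3 → L1 miss [-]
2: W B3 → L1 hit [D]
3: R B1 → L1 miss wb→B3 [-]
4: W B1 → L1 hit [D]
5: W B1 → L1 hit [D]
6: W B3 → L1 miss wb→B1 [D]
7: W B3 → L1 hit [D]
8: W B2 → L0 miss [D]
9: W B3 → L1 hit [D]
10: R B1 → L1 miss wb→B3 [-]
11: R B3 → L1 miss [-]
12: R B1 → L1 miss [-]
13: R B1 → L1 hit [-]
14: W B3 → L1 miss [D]
15: W B3 → L1 hit [D]

WB = [3, 1, 3]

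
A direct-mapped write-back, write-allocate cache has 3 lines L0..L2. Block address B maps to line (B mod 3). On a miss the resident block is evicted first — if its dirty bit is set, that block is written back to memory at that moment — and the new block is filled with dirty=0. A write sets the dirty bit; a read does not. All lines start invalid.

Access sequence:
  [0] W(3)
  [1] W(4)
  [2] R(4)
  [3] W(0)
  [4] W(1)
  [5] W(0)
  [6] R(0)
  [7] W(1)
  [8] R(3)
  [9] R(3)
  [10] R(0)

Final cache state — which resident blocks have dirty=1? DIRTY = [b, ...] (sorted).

  0 | W B3 → L0 miss [D]
  1 | W B4 → L1 miss [D]
  2 | R B4 → L1 hit [D]
  3 | W B0 → L0 miss wb→B3 [D]
  4 | W B1 → L1 miss wb→B4 [D]
  5 | W B0 → L0 hit [D]
  6 | R B0 → L0 hit [D]
  7 | W B1 → L1 hit [D]
  8 | R B3 → L0 miss wb→B0 [-]
  9 | R B3 → L0 hit [-]
  10 | R B0 → L0 miss [-]

DIRTY = [1]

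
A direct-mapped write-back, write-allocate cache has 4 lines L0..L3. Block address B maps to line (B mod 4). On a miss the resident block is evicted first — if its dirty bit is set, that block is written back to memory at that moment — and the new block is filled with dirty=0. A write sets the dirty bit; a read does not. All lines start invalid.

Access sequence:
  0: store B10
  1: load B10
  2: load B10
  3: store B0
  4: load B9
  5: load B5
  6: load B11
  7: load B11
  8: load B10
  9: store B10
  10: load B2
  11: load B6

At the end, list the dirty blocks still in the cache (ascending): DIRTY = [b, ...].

0: W B10 -> L2 miss  d=D]
1: R B10 -> L2 hit  d=D]
2: R B10 -> L2 hit  d=D]
3: W B0 -> L0 miss  d=D]
4: R B9 -> L1 miss  d=-]
5: R B5 -> L1 miss  d=-]
6: R B11 -> L3 miss  d=-]
7: R B11 -> L3 hit  d=-]
8: R B10 -> L2 hit  d=D]
9: W B10 -> L2 hit  d=D]
10: R B2 -> L2 miss wb->B10  d=-]
11: R B6 -> L2 miss  d=-]

DIRTY = [0]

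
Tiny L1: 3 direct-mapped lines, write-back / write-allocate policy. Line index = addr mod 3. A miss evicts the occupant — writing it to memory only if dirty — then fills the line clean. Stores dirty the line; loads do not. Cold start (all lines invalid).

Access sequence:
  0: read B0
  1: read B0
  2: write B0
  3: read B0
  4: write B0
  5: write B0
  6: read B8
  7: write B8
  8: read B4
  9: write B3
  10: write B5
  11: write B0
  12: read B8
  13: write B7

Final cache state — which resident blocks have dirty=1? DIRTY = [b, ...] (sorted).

DIRTY = [0, 7]

0: R B0 → L0 miss [-]
1: R B0 → L0 hit [-]
2: W B0 → L0 hit [D]
3: R B0 → L0 hit [D]
4: W B0 → L0 hit [D]
5: W B0 → L0 hit [D]
6: R B8 → L2 miss [-]
7: W B8 → L2 hit [D]
8: R B4 → L1 miss [-]
9: W B3 → L0 miss wb→B0 [D]
10: W B5 → L2 miss wb→B8 [D]
11: W B0 → L0 miss wb→B3 [D]
12: R B8 → L2 miss wb→B5 [-]
13: W B7 → L1 miss [D]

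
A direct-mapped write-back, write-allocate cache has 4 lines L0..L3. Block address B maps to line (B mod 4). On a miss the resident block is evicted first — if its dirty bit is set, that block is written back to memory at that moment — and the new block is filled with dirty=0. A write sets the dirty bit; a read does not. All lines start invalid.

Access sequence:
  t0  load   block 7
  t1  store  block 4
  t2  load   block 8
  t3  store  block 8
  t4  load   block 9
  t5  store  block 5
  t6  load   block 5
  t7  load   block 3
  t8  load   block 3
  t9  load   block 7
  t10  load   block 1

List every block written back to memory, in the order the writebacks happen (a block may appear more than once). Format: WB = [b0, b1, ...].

0: R B7 -> L3 miss  d=-]
1: W B4 -> L0 miss  d=D]
2: R B8 -> L0 miss wb->B4  d=-]
3: W B8 -> L0 hit  d=D]
4: R B9 -> L1 miss  d=-]
5: W B5 -> L1 miss  d=D]
6: R B5 -> L1 hit  d=D]
7: R B3 -> L3 miss  d=-]
8: R B3 -> L3 hit  d=-]
9: R B7 -> L3 miss  d=-]
10: R B1 -> L1 miss wb->B5  d=-]

WB = [4, 5]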